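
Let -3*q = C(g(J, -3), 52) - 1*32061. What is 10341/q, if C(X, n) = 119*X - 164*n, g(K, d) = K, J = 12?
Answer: 31023/39161 ≈ 0.79219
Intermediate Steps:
C(X, n) = -164*n + 119*X
q = 39161/3 (q = -((-164*52 + 119*12) - 1*32061)/3 = -((-8528 + 1428) - 32061)/3 = -(-7100 - 32061)/3 = -1/3*(-39161) = 39161/3 ≈ 13054.)
10341/q = 10341/(39161/3) = 10341*(3/39161) = 31023/39161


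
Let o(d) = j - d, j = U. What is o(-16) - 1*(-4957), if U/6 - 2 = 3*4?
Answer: 5057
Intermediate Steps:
U = 84 (U = 12 + 6*(3*4) = 12 + 6*12 = 12 + 72 = 84)
j = 84
o(d) = 84 - d
o(-16) - 1*(-4957) = (84 - 1*(-16)) - 1*(-4957) = (84 + 16) + 4957 = 100 + 4957 = 5057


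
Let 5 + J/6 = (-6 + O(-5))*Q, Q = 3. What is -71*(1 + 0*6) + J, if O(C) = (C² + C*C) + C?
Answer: 601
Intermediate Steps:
O(C) = C + 2*C² (O(C) = (C² + C²) + C = 2*C² + C = C + 2*C²)
J = 672 (J = -30 + 6*((-6 - 5*(1 + 2*(-5)))*3) = -30 + 6*((-6 - 5*(1 - 10))*3) = -30 + 6*((-6 - 5*(-9))*3) = -30 + 6*((-6 + 45)*3) = -30 + 6*(39*3) = -30 + 6*117 = -30 + 702 = 672)
-71*(1 + 0*6) + J = -71*(1 + 0*6) + 672 = -71*(1 + 0) + 672 = -71*1 + 672 = -71 + 672 = 601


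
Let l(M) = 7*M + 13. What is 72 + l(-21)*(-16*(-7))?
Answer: -14936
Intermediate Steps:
l(M) = 13 + 7*M
72 + l(-21)*(-16*(-7)) = 72 + (13 + 7*(-21))*(-16*(-7)) = 72 + (13 - 147)*112 = 72 - 134*112 = 72 - 15008 = -14936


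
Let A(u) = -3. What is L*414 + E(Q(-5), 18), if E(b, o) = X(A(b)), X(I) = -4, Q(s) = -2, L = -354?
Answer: -146560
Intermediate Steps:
E(b, o) = -4
L*414 + E(Q(-5), 18) = -354*414 - 4 = -146556 - 4 = -146560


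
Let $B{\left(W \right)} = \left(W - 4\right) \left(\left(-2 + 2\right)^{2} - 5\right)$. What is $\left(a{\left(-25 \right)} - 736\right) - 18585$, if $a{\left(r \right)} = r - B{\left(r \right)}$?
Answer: $-19491$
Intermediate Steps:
$B{\left(W \right)} = 20 - 5 W$ ($B{\left(W \right)} = \left(-4 + W\right) \left(0^{2} - 5\right) = \left(-4 + W\right) \left(0 - 5\right) = \left(-4 + W\right) \left(-5\right) = 20 - 5 W$)
$a{\left(r \right)} = -20 + 6 r$ ($a{\left(r \right)} = r - \left(20 - 5 r\right) = r + \left(-20 + 5 r\right) = -20 + 6 r$)
$\left(a{\left(-25 \right)} - 736\right) - 18585 = \left(\left(-20 + 6 \left(-25\right)\right) - 736\right) - 18585 = \left(\left(-20 - 150\right) - 736\right) - 18585 = \left(-170 - 736\right) - 18585 = -906 - 18585 = -19491$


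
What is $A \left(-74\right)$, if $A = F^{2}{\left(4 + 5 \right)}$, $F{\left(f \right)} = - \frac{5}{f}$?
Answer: $- \frac{1850}{81} \approx -22.84$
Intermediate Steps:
$A = \frac{25}{81}$ ($A = \left(- \frac{5}{4 + 5}\right)^{2} = \left(- \frac{5}{9}\right)^{2} = \frac{25}{81} \approx 0.30864$)
$A \left(-74\right) = \frac{25}{81} \left(-74\right) = - \frac{1850}{81}$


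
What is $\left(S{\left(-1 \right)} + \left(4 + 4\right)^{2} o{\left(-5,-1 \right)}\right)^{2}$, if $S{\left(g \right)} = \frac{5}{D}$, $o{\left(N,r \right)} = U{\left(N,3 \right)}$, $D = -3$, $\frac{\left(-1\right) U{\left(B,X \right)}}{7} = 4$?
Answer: $\frac{28955161}{9} \approx 3.2172 \cdot 10^{6}$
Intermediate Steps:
$U{\left(B,X \right)} = -28$ ($U{\left(B,X \right)} = \left(-7\right) 4 = -28$)
$o{\left(N,r \right)} = -28$
$S{\left(g \right)} = - \frac{5}{3}$ ($S{\left(g \right)} = \frac{5}{-3} = 5 \left(- \frac{1}{3}\right) = - \frac{5}{3}$)
$\left(S{\left(-1 \right)} + \left(4 + 4\right)^{2} o{\left(-5,-1 \right)}\right)^{2} = \left(- \frac{5}{3} + \left(4 + 4\right)^{2} \left(-28\right)\right)^{2} = \left(- \frac{5}{3} + 8^{2} \left(-28\right)\right)^{2} = \left(- \frac{5}{3} + 64 \left(-28\right)\right)^{2} = \left(- \frac{5}{3} - 1792\right)^{2} = \left(- \frac{5381}{3}\right)^{2} = \frac{28955161}{9}$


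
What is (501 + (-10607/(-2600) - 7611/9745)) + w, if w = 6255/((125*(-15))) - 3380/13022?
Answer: 82600583242713/164969207000 ≈ 500.70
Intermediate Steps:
w = -2926337/813875 (w = 6255/(-1875) - 3380*1/13022 = 6255*(-1/1875) - 1690/6511 = -417/125 - 1690/6511 = -2926337/813875 ≈ -3.5956)
(501 + (-10607/(-2600) - 7611/9745)) + w = (501 + (-10607/(-2600) - 7611/9745)) - 2926337/813875 = (501 + (-10607*(-1/2600) - 7611*1/9745)) - 2926337/813875 = (501 + (10607/2600 - 7611/9745)) - 2926337/813875 = (501 + 16715323/5067400) - 2926337/813875 = 2555482723/5067400 - 2926337/813875 = 82600583242713/164969207000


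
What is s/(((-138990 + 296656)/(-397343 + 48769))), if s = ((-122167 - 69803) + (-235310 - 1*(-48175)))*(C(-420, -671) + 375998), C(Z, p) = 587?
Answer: 24882128246543975/78833 ≈ 3.1563e+11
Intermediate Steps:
s = -142765256425 (s = ((-122167 - 69803) + (-235310 - 1*(-48175)))*(587 + 375998) = (-191970 + (-235310 + 48175))*376585 = (-191970 - 187135)*376585 = -379105*376585 = -142765256425)
s/(((-138990 + 296656)/(-397343 + 48769))) = -142765256425*(-397343 + 48769)/(-138990 + 296656) = -142765256425/(157666/(-348574)) = -142765256425/(157666*(-1/348574)) = -142765256425/(-78833/174287) = -142765256425*(-174287/78833) = 24882128246543975/78833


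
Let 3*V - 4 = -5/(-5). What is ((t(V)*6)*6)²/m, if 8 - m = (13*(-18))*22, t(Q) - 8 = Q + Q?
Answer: 41616/1289 ≈ 32.286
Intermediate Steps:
V = 5/3 (V = 4/3 + (-5/(-5))/3 = 4/3 + (-5*(-⅕))/3 = 4/3 + (⅓)*1 = 4/3 + ⅓ = 5/3 ≈ 1.6667)
t(Q) = 8 + 2*Q (t(Q) = 8 + (Q + Q) = 8 + 2*Q)
m = 5156 (m = 8 - 13*(-18)*22 = 8 - (-234)*22 = 8 - 1*(-5148) = 8 + 5148 = 5156)
((t(V)*6)*6)²/m = (((8 + 2*(5/3))*6)*6)²/5156 = (((8 + 10/3)*6)*6)²*(1/5156) = (((34/3)*6)*6)²*(1/5156) = (68*6)²*(1/5156) = 408²*(1/5156) = 166464*(1/5156) = 41616/1289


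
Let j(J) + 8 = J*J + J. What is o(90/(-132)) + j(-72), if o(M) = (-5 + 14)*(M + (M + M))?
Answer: 111883/22 ≈ 5085.6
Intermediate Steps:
j(J) = -8 + J + J² (j(J) = -8 + (J*J + J) = -8 + (J² + J) = -8 + (J + J²) = -8 + J + J²)
o(M) = 27*M (o(M) = 9*(M + 2*M) = 9*(3*M) = 27*M)
o(90/(-132)) + j(-72) = 27*(90/(-132)) + (-8 - 72 + (-72)²) = 27*(90*(-1/132)) + (-8 - 72 + 5184) = 27*(-15/22) + 5104 = -405/22 + 5104 = 111883/22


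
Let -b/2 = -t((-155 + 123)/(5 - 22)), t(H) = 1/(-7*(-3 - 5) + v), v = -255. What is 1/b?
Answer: -199/2 ≈ -99.500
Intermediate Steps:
t(H) = -1/199 (t(H) = 1/(-7*(-3 - 5) - 255) = 1/(-7*(-8) - 255) = 1/(56 - 255) = 1/(-199) = -1/199)
b = -2/199 (b = -(-2)*(-1)/199 = -2*1/199 = -2/199 ≈ -0.010050)
1/b = 1/(-2/199) = -199/2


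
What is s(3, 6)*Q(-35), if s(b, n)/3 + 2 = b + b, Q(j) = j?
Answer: -420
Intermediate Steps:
s(b, n) = -6 + 6*b (s(b, n) = -6 + 3*(b + b) = -6 + 3*(2*b) = -6 + 6*b)
s(3, 6)*Q(-35) = (-6 + 6*3)*(-35) = (-6 + 18)*(-35) = 12*(-35) = -420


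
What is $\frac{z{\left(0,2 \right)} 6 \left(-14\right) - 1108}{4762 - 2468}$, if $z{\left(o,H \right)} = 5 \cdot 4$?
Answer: $- \frac{1394}{1147} \approx -1.2153$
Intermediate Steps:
$z{\left(o,H \right)} = 20$
$\frac{z{\left(0,2 \right)} 6 \left(-14\right) - 1108}{4762 - 2468} = \frac{20 \cdot 6 \left(-14\right) - 1108}{4762 - 2468} = \frac{120 \left(-14\right) - 1108}{2294} = \left(-1680 - 1108\right) \frac{1}{2294} = \left(-2788\right) \frac{1}{2294} = - \frac{1394}{1147}$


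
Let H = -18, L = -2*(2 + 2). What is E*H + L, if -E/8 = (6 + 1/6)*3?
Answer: 2656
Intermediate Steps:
E = -148 (E = -8*(6 + 1/6)*3 = -148*3/3 = -8*37/2 = -148)
L = -8 (L = -2*4 = -8)
E*H + L = -148*(-18) - 8 = 2664 - 8 = 2656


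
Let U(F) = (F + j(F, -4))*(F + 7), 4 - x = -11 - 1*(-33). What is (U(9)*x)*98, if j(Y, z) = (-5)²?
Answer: -959616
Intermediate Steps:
j(Y, z) = 25
x = -18 (x = 4 - (-11 - 1*(-33)) = 4 - (-11 + 33) = 4 - 1*22 = 4 - 22 = -18)
U(F) = (7 + F)*(25 + F) (U(F) = (F + 25)*(F + 7) = (25 + F)*(7 + F) = (7 + F)*(25 + F))
(U(9)*x)*98 = ((175 + 9² + 32*9)*(-18))*98 = ((175 + 81 + 288)*(-18))*98 = (544*(-18))*98 = -9792*98 = -959616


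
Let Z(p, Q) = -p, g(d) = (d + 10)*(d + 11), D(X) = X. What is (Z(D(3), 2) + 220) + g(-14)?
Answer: 229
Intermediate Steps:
g(d) = (10 + d)*(11 + d)
(Z(D(3), 2) + 220) + g(-14) = (-1*3 + 220) + (110 + (-14)² + 21*(-14)) = (-3 + 220) + (110 + 196 - 294) = 217 + 12 = 229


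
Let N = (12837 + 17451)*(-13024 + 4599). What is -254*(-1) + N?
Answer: -255176146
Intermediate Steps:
N = -255176400 (N = 30288*(-8425) = -255176400)
-254*(-1) + N = -254*(-1) - 255176400 = 254 - 255176400 = -255176146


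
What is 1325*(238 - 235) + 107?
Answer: 4082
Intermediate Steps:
1325*(238 - 235) + 107 = 1325*3 + 107 = 3975 + 107 = 4082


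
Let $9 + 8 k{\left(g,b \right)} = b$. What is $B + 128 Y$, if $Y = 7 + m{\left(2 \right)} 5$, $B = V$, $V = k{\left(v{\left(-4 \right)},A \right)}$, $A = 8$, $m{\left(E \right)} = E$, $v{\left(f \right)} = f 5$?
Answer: $\frac{17407}{8} \approx 2175.9$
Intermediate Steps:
$v{\left(f \right)} = 5 f$
$k{\left(g,b \right)} = - \frac{9}{8} + \frac{b}{8}$
$V = - \frac{1}{8}$ ($V = - \frac{9}{8} + \frac{1}{8} \cdot 8 = - \frac{9}{8} + 1 = - \frac{1}{8} \approx -0.125$)
$B = - \frac{1}{8} \approx -0.125$
$Y = 17$ ($Y = 7 + 2 \cdot 5 = 7 + 10 = 17$)
$B + 128 Y = - \frac{1}{8} + 128 \cdot 17 = - \frac{1}{8} + 2176 = \frac{17407}{8}$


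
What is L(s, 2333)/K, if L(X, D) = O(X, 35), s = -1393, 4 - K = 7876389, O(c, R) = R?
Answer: -7/1575277 ≈ -4.4437e-6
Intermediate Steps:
K = -7876385 (K = 4 - 1*7876389 = 4 - 7876389 = -7876385)
L(X, D) = 35
L(s, 2333)/K = 35/(-7876385) = 35*(-1/7876385) = -7/1575277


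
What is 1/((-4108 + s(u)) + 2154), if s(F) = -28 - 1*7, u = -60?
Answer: -1/1989 ≈ -0.00050277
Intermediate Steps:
s(F) = -35 (s(F) = -28 - 7 = -35)
1/((-4108 + s(u)) + 2154) = 1/((-4108 - 35) + 2154) = 1/(-4143 + 2154) = 1/(-1989) = -1/1989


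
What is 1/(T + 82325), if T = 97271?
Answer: 1/179596 ≈ 5.5681e-6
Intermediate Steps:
1/(T + 82325) = 1/(97271 + 82325) = 1/179596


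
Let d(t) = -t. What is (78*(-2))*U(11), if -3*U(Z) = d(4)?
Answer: -208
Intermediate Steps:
U(Z) = 4/3 (U(Z) = -(-1)*4/3 = -1/3*(-4) = 4/3)
(78*(-2))*U(11) = (78*(-2))*(4/3) = -156*4/3 = -208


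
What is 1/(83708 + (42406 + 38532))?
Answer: 1/164646 ≈ 6.0736e-6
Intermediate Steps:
1/(83708 + (42406 + 38532)) = 1/(83708 + 80938) = 1/164646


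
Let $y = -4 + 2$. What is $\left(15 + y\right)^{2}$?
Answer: $169$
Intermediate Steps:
$y = -2$
$\left(15 + y\right)^{2} = \left(15 - 2\right)^{2} = 13^{2} = 169$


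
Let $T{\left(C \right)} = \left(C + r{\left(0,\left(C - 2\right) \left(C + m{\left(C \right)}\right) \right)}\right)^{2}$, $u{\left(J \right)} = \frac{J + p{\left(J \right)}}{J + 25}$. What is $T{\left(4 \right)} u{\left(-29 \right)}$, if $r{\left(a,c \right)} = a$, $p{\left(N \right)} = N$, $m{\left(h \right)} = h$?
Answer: $232$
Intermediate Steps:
$u{\left(J \right)} = \frac{2 J}{25 + J}$ ($u{\left(J \right)} = \frac{J + J}{J + 25} = \frac{2 J}{25 + J}$)
$T{\left(C \right)} = C^{2}$ ($T{\left(C \right)} = \left(C + 0\right)^{2} = C^{2}$)
$T{\left(4 \right)} u{\left(-29 \right)} = 4^{2} \cdot 2 \left(-29\right) \frac{1}{25 - 29} = 16 \cdot 2 \left(-29\right) \frac{1}{-4} = 16 \cdot 2 \left(-29\right) \left(- \frac{1}{4}\right) = 16 \cdot \frac{29}{2} = 232$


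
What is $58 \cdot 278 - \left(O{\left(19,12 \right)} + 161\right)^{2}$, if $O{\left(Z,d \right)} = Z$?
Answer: $-16276$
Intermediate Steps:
$58 \cdot 278 - \left(O{\left(19,12 \right)} + 161\right)^{2} = 58 \cdot 278 - \left(19 + 161\right)^{2} = 16124 - 180^{2} = 16124 - 32400 = -16276$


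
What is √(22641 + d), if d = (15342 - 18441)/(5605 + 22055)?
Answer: √481166415035/4610 ≈ 150.47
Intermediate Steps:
d = -1033/9220 (d = -3099/27660 = -3099*1/27660 = -1033/9220 ≈ -0.11204)
√(22641 + d) = √(22641 - 1033/9220) = √(208748987/9220) = √481166415035/4610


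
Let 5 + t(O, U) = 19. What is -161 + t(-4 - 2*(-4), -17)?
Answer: -147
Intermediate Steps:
t(O, U) = 14 (t(O, U) = -5 + 19 = 14)
-161 + t(-4 - 2*(-4), -17) = -161 + 14 = -147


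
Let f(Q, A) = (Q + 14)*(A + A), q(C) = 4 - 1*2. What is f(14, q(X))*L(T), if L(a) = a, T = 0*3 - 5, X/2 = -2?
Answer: -560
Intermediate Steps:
X = -4 (X = 2*(-2) = -4)
q(C) = 2 (q(C) = 4 - 2 = 2)
T = -5 (T = 0 - 5 = -5)
f(Q, A) = 2*A*(14 + Q) (f(Q, A) = (14 + Q)*(2*A) = 2*A*(14 + Q))
f(14, q(X))*L(T) = (2*2*(14 + 14))*(-5) = (2*2*28)*(-5) = 112*(-5) = -560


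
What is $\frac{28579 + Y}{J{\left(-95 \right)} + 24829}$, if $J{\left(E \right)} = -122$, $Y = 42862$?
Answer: $\frac{71441}{24707} \approx 2.8915$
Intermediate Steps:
$\frac{28579 + Y}{J{\left(-95 \right)} + 24829} = \frac{28579 + 42862}{-122 + 24829} = \frac{71441}{24707}$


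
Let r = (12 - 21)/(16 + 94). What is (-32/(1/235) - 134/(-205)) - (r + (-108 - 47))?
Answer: -33212833/4510 ≈ -7364.3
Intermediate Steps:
r = -9/110 ≈ -0.081818
(-32/(1/235) - 134/(-205)) - (r + (-108 - 47)) = (-32/(1/235) - 134/(-205)) - (-9/110 + (-108 - 47)) = (-32/1/235 - 134*(-1/205)) - (-9/110 - 155) = (-32*235 + 134/205) - 1*(-17059/110) = (-7520 + 134/205) + 17059/110 = -1541466/205 + 17059/110 = -33212833/4510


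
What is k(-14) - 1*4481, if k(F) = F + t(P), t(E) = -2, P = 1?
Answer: -4497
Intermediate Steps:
k(F) = -2 + F (k(F) = F - 2 = -2 + F)
k(-14) - 1*4481 = (-2 - 14) - 1*4481 = -16 - 4481 = -4497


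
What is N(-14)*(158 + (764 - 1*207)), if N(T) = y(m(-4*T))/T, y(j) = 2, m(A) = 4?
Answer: -715/7 ≈ -102.14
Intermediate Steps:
N(T) = 2/T
N(-14)*(158 + (764 - 1*207)) = (2/(-14))*(158 + (764 - 1*207)) = (2*(-1/14))*(158 + (764 - 207)) = -(158 + 557)/7 = -1/7*715 = -715/7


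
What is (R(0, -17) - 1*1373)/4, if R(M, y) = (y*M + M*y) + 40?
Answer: -1333/4 ≈ -333.25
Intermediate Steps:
R(M, y) = 40 + 2*M*y (R(M, y) = (M*y + M*y) + 40 = 2*M*y + 40 = 40 + 2*M*y)
(R(0, -17) - 1*1373)/4 = ((40 + 2*0*(-17)) - 1*1373)/4 = ((40 + 0) - 1373)*(¼) = (40 - 1373)*(¼) = -1333*¼ = -1333/4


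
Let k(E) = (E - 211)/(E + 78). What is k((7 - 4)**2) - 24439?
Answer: -2126395/87 ≈ -24441.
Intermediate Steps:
k(E) = (-211 + E)/(78 + E)
k((7 - 4)**2) - 24439 = (-211 + (7 - 4)**2)/(78 + (7 - 4)**2) - 24439 = (-211 + 3**2)/(78 + 3**2) - 24439 = (-211 + 9)/(78 + 9) - 24439 = -202/87 - 24439 = -2126395/87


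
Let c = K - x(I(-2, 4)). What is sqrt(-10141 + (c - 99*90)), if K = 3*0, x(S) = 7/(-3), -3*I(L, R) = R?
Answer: I*sqrt(171438)/3 ≈ 138.02*I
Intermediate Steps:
I(L, R) = -R/3
x(S) = -7/3 (x(S) = 7*(-1/3) = -7/3)
K = 0
c = 7/3 (c = 0 - 1*(-7/3) = 0 + 7/3 = 7/3 ≈ 2.3333)
sqrt(-10141 + (c - 99*90)) = sqrt(-10141 + (7/3 - 99*90)) = sqrt(-10141 + (7/3 - 8910)) = sqrt(-10141 - 26723/3) = sqrt(-57146/3) = I*sqrt(171438)/3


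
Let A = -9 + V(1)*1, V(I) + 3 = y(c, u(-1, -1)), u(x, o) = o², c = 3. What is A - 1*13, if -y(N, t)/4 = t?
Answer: -29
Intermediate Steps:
y(N, t) = -4*t
V(I) = -7 (V(I) = -3 - 4*(-1)² = -3 - 4*1 = -3 - 4 = -7)
A = -16 (A = -9 - 7*1 = -9 - 7 = -16)
A - 1*13 = -16 - 1*13 = -16 - 13 = -29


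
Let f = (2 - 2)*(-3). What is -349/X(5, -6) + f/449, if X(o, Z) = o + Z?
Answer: 349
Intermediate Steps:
f = 0 (f = 0*(-3) = 0)
X(o, Z) = Z + o
-349/X(5, -6) + f/449 = -349/(-6 + 5) + 0/449 = -349/(-1) + 0*(1/449) = -349*(-1) + 0 = 349 + 0 = 349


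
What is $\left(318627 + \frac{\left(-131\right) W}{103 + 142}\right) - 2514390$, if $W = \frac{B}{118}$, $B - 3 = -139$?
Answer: $- \frac{31739745257}{14455} \approx -2.1958 \cdot 10^{6}$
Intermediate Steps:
$B = -136$ ($B = 3 - 139 = -136$)
$W = - \frac{68}{59}$ ($W = - \frac{136}{118} = \left(-136\right) \frac{1}{118} = - \frac{68}{59} \approx -1.1525$)
$\left(318627 + \frac{\left(-131\right) W}{103 + 142}\right) - 2514390 = \left(318627 + \frac{\left(-131\right) \left(- \frac{68}{59}\right)}{103 + 142}\right) - 2514390 = \left(318627 + \frac{8908}{59 \cdot 245}\right) - 2514390 = \left(318627 + \frac{8908}{59} \cdot \frac{1}{245}\right) - 2514390 = \left(318627 + \frac{8908}{14455}\right) - 2514390 = \frac{4605762193}{14455} - 2514390 = - \frac{31739745257}{14455}$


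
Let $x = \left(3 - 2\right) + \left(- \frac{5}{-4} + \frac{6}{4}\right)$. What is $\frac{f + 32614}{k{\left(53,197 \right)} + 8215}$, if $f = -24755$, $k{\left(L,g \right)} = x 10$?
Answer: $\frac{15718}{16505} \approx 0.95232$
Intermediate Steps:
$x = \frac{15}{4}$ ($x = 1 + \left(\left(-5\right) \left(- \frac{1}{4}\right) + 6 \cdot \frac{1}{4}\right) = 1 + \left(\frac{5}{4} + \frac{3}{2}\right) = 1 + \frac{11}{4} = \frac{15}{4} \approx 3.75$)
$k{\left(L,g \right)} = \frac{75}{2}$ ($k{\left(L,g \right)} = \frac{15}{4} \cdot 10 = \frac{75}{2}$)
$\frac{f + 32614}{k{\left(53,197 \right)} + 8215} = \frac{-24755 + 32614}{\frac{75}{2} + 8215} = \frac{7859}{\frac{16505}{2}} = 7859 \cdot \frac{2}{16505} = \frac{15718}{16505}$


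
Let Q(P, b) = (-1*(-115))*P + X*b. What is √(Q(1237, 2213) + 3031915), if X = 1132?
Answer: √5679286 ≈ 2383.1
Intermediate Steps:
Q(P, b) = 115*P + 1132*b (Q(P, b) = (-1*(-115))*P + 1132*b = 115*P + 1132*b)
√(Q(1237, 2213) + 3031915) = √((115*1237 + 1132*2213) + 3031915) = √((142255 + 2505116) + 3031915) = √(2647371 + 3031915) = √5679286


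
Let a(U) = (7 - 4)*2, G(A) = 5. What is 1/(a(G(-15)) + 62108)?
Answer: 1/62114 ≈ 1.6099e-5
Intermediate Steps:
a(U) = 6 (a(U) = 3*2 = 6)
1/(a(G(-15)) + 62108) = 1/(6 + 62108) = 1/62114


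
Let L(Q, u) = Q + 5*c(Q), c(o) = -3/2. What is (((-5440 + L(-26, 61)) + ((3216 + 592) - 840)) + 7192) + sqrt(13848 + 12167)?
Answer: 9373/2 + 11*sqrt(215) ≈ 4847.8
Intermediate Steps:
c(o) = -3/2 (c(o) = -3*1/2 = -3/2)
L(Q, u) = -15/2 + Q (L(Q, u) = Q + 5*(-3/2) = Q - 15/2 = -15/2 + Q)
(((-5440 + L(-26, 61)) + ((3216 + 592) - 840)) + 7192) + sqrt(13848 + 12167) = (((-5440 + (-15/2 - 26)) + ((3216 + 592) - 840)) + 7192) + sqrt(13848 + 12167) = (((-5440 - 67/2) + (3808 - 840)) + 7192) + sqrt(26015) = ((-10947/2 + 2968) + 7192) + 11*sqrt(215) = (-5011/2 + 7192) + 11*sqrt(215) = 9373/2 + 11*sqrt(215)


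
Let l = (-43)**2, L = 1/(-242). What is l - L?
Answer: 447459/242 ≈ 1849.0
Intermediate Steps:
L = -1/242 ≈ -0.0041322
l = 1849
l - L = 1849 - 1*(-1/242) = 1849 + 1/242 = 447459/242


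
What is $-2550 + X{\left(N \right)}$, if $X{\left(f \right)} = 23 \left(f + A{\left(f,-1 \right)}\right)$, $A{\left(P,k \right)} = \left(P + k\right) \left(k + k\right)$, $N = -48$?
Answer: $-1400$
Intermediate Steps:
$A{\left(P,k \right)} = 2 k \left(P + k\right)$ ($A{\left(P,k \right)} = \left(P + k\right) 2 k = 2 k \left(P + k\right)$)
$X{\left(f \right)} = 46 - 23 f$ ($X{\left(f \right)} = 23 \left(f + 2 \left(-1\right) \left(f - 1\right)\right) = 23 \left(f + 2 \left(-1\right) \left(-1 + f\right)\right) = 23 \left(f - \left(-2 + 2 f\right)\right) = 23 \left(2 - f\right) = 46 - 23 f$)
$-2550 + X{\left(N \right)} = -2550 + \left(46 - -1104\right) = -2550 + \left(46 + 1104\right) = -2550 + 1150 = -1400$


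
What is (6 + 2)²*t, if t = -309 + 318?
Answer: 576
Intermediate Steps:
t = 9
(6 + 2)²*t = (6 + 2)²*9 = 8²*9 = 64*9 = 576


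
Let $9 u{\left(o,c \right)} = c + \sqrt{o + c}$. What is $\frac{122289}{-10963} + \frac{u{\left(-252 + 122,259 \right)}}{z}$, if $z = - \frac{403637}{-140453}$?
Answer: $- \frac{45438649936}{39825651879} + \frac{140453 \sqrt{129}}{3632733} \approx -0.70181$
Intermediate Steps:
$u{\left(o,c \right)} = \frac{c}{9} + \frac{\sqrt{c + o}}{9}$ ($u{\left(o,c \right)} = \frac{c + \sqrt{o + c}}{9} = \frac{c + \sqrt{c + o}}{9} = \frac{c}{9} + \frac{\sqrt{c + o}}{9}$)
$z = \frac{403637}{140453}$ ($z = \left(-403637\right) \left(- \frac{1}{140453}\right) = \frac{403637}{140453} \approx 2.8738$)
$\frac{122289}{-10963} + \frac{u{\left(-252 + 122,259 \right)}}{z} = \frac{122289}{-10963} + \frac{\frac{1}{9} \cdot 259 + \frac{\sqrt{259 + \left(-252 + 122\right)}}{9}}{\frac{403637}{140453}} = 122289 \left(- \frac{1}{10963}\right) + \left(\frac{259}{9} + \frac{\sqrt{259 - 130}}{9}\right) \frac{140453}{403637} = - \frac{122289}{10963} + \left(\frac{259}{9} + \frac{\sqrt{129}}{9}\right) \frac{140453}{403637} = - \frac{122289}{10963} + \left(\frac{36377327}{3632733} + \frac{140453 \sqrt{129}}{3632733}\right) = - \frac{45438649936}{39825651879} + \frac{140453 \sqrt{129}}{3632733}$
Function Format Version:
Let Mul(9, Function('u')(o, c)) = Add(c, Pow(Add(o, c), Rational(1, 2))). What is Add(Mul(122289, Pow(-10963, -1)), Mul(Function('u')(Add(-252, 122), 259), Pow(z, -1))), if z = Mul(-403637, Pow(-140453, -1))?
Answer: Add(Rational(-45438649936, 39825651879), Mul(Rational(140453, 3632733), Pow(129, Rational(1, 2)))) ≈ -0.70181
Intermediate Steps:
Function('u')(o, c) = Add(Mul(Rational(1, 9), c), Mul(Rational(1, 9), Pow(Add(c, o), Rational(1, 2)))) (Function('u')(o, c) = Mul(Rational(1, 9), Add(c, Pow(Add(o, c), Rational(1, 2)))) = Mul(Rational(1, 9), Add(c, Pow(Add(c, o), Rational(1, 2)))) = Add(Mul(Rational(1, 9), c), Mul(Rational(1, 9), Pow(Add(c, o), Rational(1, 2)))))
z = Rational(403637, 140453) (z = Mul(-403637, Rational(-1, 140453)) = Rational(403637, 140453) ≈ 2.8738)
Add(Mul(122289, Pow(-10963, -1)), Mul(Function('u')(Add(-252, 122), 259), Pow(z, -1))) = Add(Mul(122289, Pow(-10963, -1)), Mul(Add(Mul(Rational(1, 9), 259), Mul(Rational(1, 9), Pow(Add(259, Add(-252, 122)), Rational(1, 2)))), Pow(Rational(403637, 140453), -1))) = Add(Mul(122289, Rational(-1, 10963)), Mul(Add(Rational(259, 9), Mul(Rational(1, 9), Pow(Add(259, -130), Rational(1, 2)))), Rational(140453, 403637))) = Add(Rational(-122289, 10963), Mul(Add(Rational(259, 9), Mul(Rational(1, 9), Pow(129, Rational(1, 2)))), Rational(140453, 403637))) = Add(Rational(-122289, 10963), Add(Rational(36377327, 3632733), Mul(Rational(140453, 3632733), Pow(129, Rational(1, 2))))) = Add(Rational(-45438649936, 39825651879), Mul(Rational(140453, 3632733), Pow(129, Rational(1, 2))))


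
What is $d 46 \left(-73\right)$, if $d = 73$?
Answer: $-245134$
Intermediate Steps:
$d 46 \left(-73\right) = 73 \cdot 46 \left(-73\right) = 3358 \left(-73\right) = -245134$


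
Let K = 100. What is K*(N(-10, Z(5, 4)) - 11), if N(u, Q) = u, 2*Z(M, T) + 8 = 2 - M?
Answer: -2100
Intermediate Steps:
Z(M, T) = -3 - M/2 (Z(M, T) = -4 + (2 - M)/2 = -4 + (1 - M/2) = -3 - M/2)
K*(N(-10, Z(5, 4)) - 11) = 100*(-10 - 11) = 100*(-21) = -2100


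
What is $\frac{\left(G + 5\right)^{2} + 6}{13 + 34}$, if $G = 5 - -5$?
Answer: $\frac{231}{47} \approx 4.9149$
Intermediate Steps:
$G = 10$ ($G = 5 + 5 = 10$)
$\frac{\left(G + 5\right)^{2} + 6}{13 + 34} = \frac{\left(10 + 5\right)^{2} + 6}{13 + 34} = \frac{15^{2} + 6}{47} = \frac{225 + 6}{47} = \frac{1}{47} \cdot 231 = \frac{231}{47}$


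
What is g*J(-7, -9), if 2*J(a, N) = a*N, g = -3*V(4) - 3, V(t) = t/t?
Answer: -189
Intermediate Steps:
V(t) = 1
g = -6 (g = -3*1 - 3 = -3 - 3 = -6)
J(a, N) = N*a/2 (J(a, N) = (a*N)/2 = (N*a)/2 = N*a/2)
g*J(-7, -9) = -3*(-9)*(-7) = -6*63/2 = -189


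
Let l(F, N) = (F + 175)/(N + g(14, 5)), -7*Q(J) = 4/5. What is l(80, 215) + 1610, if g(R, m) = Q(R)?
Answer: 4039245/2507 ≈ 1611.2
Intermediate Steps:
Q(J) = -4/35 (Q(J) = -4/(7*5) = -⅐*⅘ = -4/35)
g(R, m) = -4/35
l(F, N) = (175 + F)/(-4/35 + N) (l(F, N) = (F + 175)/(N - 4/35) = (175 + F)/(-4/35 + N))
l(80, 215) + 1610 = 35*(175 + 80)/(-4 + 35*215) + 1610 = 35*255/(-4 + 7525) + 1610 = 35*255/7521 + 1610 = 35*(1/7521)*255 + 1610 = 2975/2507 + 1610 = 4039245/2507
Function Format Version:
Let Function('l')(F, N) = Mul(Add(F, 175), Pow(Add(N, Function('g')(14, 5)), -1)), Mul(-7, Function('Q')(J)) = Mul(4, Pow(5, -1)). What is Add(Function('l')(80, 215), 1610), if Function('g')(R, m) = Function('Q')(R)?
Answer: Rational(4039245, 2507) ≈ 1611.2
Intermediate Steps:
Function('Q')(J) = Rational(-4, 35) (Function('Q')(J) = Mul(Rational(-1, 7), Mul(4, Pow(5, -1))) = Mul(Rational(-1, 7), Mul(4, Rational(1, 5))) = Mul(Rational(-1, 7), Rational(4, 5)) = Rational(-4, 35))
Function('g')(R, m) = Rational(-4, 35)
Function('l')(F, N) = Mul(Pow(Add(Rational(-4, 35), N), -1), Add(175, F)) (Function('l')(F, N) = Mul(Add(F, 175), Pow(Add(N, Rational(-4, 35)), -1)) = Mul(Add(175, F), Pow(Add(Rational(-4, 35), N), -1)) = Mul(Pow(Add(Rational(-4, 35), N), -1), Add(175, F)))
Add(Function('l')(80, 215), 1610) = Add(Mul(35, Pow(Add(-4, Mul(35, 215)), -1), Add(175, 80)), 1610) = Add(Mul(35, Pow(Add(-4, 7525), -1), 255), 1610) = Add(Mul(35, Pow(7521, -1), 255), 1610) = Add(Mul(35, Rational(1, 7521), 255), 1610) = Add(Rational(2975, 2507), 1610) = Rational(4039245, 2507)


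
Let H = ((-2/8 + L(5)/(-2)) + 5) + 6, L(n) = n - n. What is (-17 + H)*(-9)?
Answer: 225/4 ≈ 56.250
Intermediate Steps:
L(n) = 0
H = 43/4 (H = ((-2/8 + 0/(-2)) + 5) + 6 = ((-2*⅛ + 0*(-½)) + 5) + 6 = ((-¼ + 0) + 5) + 6 = (-¼ + 5) + 6 = 19/4 + 6 = 43/4 ≈ 10.750)
(-17 + H)*(-9) = (-17 + 43/4)*(-9) = -25/4*(-9) = 225/4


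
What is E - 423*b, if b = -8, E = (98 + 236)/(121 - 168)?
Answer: 158714/47 ≈ 3376.9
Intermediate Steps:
E = -334/47 (E = 334/(-47) = 334*(-1/47) = -334/47 ≈ -7.1064)
E - 423*b = -334/47 - 423*(-8) = -334/47 + 3384 = 158714/47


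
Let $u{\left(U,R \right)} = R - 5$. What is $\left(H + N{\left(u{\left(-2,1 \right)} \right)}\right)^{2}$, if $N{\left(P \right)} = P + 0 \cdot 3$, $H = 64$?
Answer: $3600$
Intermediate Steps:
$u{\left(U,R \right)} = -5 + R$
$N{\left(P \right)} = P$ ($N{\left(P \right)} = P + 0 = P$)
$\left(H + N{\left(u{\left(-2,1 \right)} \right)}\right)^{2} = \left(64 + \left(-5 + 1\right)\right)^{2} = \left(64 - 4\right)^{2} = 60^{2} = 3600$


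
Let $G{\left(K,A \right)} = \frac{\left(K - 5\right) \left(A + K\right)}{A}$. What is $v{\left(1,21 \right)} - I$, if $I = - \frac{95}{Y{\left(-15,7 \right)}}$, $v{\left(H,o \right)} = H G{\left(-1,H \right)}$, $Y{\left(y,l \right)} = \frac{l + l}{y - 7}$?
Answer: $- \frac{1045}{7} \approx -149.29$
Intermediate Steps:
$Y{\left(y,l \right)} = \frac{2 l}{-7 + y}$
$G{\left(K,A \right)} = \frac{\left(-5 + K\right) \left(A + K\right)}{A}$
$v{\left(H,o \right)} = 6 - 6 H$ ($v{\left(H,o \right)} = H \frac{\left(-1\right)^{2} - -5 + H \left(-5 - 1\right)}{H} = H \frac{1 + 5 + H \left(-6\right)}{H} = H \frac{1 + 5 - 6 H}{H} = H \frac{6 - 6 H}{H} = 6 - 6 H$)
$I = \frac{1045}{7}$ ($I = - \frac{95}{2 \cdot 7 \frac{1}{-7 - 15}} = - \frac{95}{2 \cdot 7 \frac{1}{-22}} = - \frac{95}{2 \cdot 7 \left(- \frac{1}{22}\right)} = - \frac{95}{- \frac{7}{11}} = \left(-95\right) \left(- \frac{11}{7}\right) = \frac{1045}{7} \approx 149.29$)
$v{\left(1,21 \right)} - I = \left(6 - 6\right) - \frac{1045}{7} = 0 - \frac{1045}{7} = - \frac{1045}{7}$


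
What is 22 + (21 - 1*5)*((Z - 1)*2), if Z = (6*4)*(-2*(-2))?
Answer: 3062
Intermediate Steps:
Z = 96 (Z = 24*4 = 96)
22 + (21 - 1*5)*((Z - 1)*2) = 22 + (21 - 1*5)*((96 - 1)*2) = 22 + (21 - 5)*(95*2) = 22 + 16*190 = 22 + 3040 = 3062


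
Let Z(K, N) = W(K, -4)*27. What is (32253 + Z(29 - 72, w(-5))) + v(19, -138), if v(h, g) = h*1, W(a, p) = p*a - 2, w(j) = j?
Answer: 36862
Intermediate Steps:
W(a, p) = -2 + a*p (W(a, p) = a*p - 2 = -2 + a*p)
Z(K, N) = -54 - 108*K (Z(K, N) = (-2 + K*(-4))*27 = (-2 - 4*K)*27 = -54 - 108*K)
v(h, g) = h
(32253 + Z(29 - 72, w(-5))) + v(19, -138) = (32253 + (-54 - 108*(29 - 72))) + 19 = (32253 + (-54 - 108*(-43))) + 19 = (32253 + (-54 + 4644)) + 19 = (32253 + 4590) + 19 = 36843 + 19 = 36862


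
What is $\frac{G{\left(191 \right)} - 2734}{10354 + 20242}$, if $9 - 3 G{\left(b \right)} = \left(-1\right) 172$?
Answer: $- \frac{8021}{91788} \approx -0.087386$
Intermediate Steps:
$G{\left(b \right)} = \frac{181}{3}$ ($G{\left(b \right)} = 3 - \frac{\left(-1\right) 172}{3} = 3 - - \frac{172}{3} = 3 + \frac{172}{3} = \frac{181}{3}$)
$\frac{G{\left(191 \right)} - 2734}{10354 + 20242} = \frac{\frac{181}{3} - 2734}{10354 + 20242} = - \frac{8021}{3 \cdot 30596} = \left(- \frac{8021}{3}\right) \frac{1}{30596} = - \frac{8021}{91788}$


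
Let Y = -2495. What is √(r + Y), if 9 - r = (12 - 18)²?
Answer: I*√2522 ≈ 50.22*I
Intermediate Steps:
r = -27 (r = 9 - (12 - 18)² = 9 - 1*(-6)² = 9 - 1*36 = 9 - 36 = -27)
√(r + Y) = √(-27 - 2495) = √(-2522) = I*√2522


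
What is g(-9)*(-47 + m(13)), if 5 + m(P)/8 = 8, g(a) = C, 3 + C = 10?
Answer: -161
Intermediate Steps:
C = 7 (C = -3 + 10 = 7)
g(a) = 7
m(P) = 24 (m(P) = -40 + 8*8 = -40 + 64 = 24)
g(-9)*(-47 + m(13)) = 7*(-47 + 24) = 7*(-23) = -161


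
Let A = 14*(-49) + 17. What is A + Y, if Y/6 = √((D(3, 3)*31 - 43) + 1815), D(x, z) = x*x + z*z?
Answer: -669 + 6*√2330 ≈ -379.38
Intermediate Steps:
D(x, z) = x² + z²
A = -669 (A = -686 + 17 = -669)
Y = 6*√2330 (Y = 6*√(((3² + 3²)*31 - 43) + 1815) = 6*√(((9 + 9)*31 - 43) + 1815) = 6*√((18*31 - 43) + 1815) = 6*√((558 - 43) + 1815) = 6*√(515 + 1815) = 6*√2330 ≈ 289.62)
A + Y = -669 + 6*√2330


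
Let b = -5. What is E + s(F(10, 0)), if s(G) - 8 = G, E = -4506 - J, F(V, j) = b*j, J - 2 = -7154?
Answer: 2654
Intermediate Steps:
J = -7152 (J = 2 - 7154 = -7152)
F(V, j) = -5*j
E = 2646 (E = -4506 - 1*(-7152) = -4506 + 7152 = 2646)
s(G) = 8 + G
E + s(F(10, 0)) = 2646 + (8 - 5*0) = 2646 + (8 + 0) = 2646 + 8 = 2654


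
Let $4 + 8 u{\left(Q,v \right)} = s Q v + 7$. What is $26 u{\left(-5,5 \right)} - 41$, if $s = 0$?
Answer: $- \frac{125}{4} \approx -31.25$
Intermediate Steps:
$u{\left(Q,v \right)} = \frac{3}{8}$ ($u{\left(Q,v \right)} = - \frac{1}{2} + \frac{0 Q v + 7}{8} = - \frac{1}{2} + \frac{0 v + 7}{8} = - \frac{1}{2} + \frac{0 + 7}{8} = - \frac{1}{2} + \frac{1}{8} \cdot 7 = - \frac{1}{2} + \frac{7}{8} = \frac{3}{8}$)
$26 u{\left(-5,5 \right)} - 41 = 26 \cdot \frac{3}{8} - 41 = \frac{39}{4} - 41 = - \frac{125}{4}$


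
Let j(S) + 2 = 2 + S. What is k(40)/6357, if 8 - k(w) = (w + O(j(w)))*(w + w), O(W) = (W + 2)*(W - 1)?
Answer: -44744/2119 ≈ -21.116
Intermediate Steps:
j(S) = S (j(S) = -2 + (2 + S) = S)
O(W) = (-1 + W)*(2 + W) (O(W) = (2 + W)*(-1 + W) = (-1 + W)*(2 + W))
k(w) = 8 - 2*w*(-2 + w**2 + 2*w) (k(w) = 8 - (w + (-2 + w + w**2))*(w + w) = 8 - (-2 + w**2 + 2*w)*2*w = 8 - 2*w*(-2 + w**2 + 2*w))
k(40)/6357 = (8 - 2*40**2 - 2*40*(-2 + 40 + 40**2))/6357 = (8 - 2*1600 - 2*40*(-2 + 40 + 1600))*(1/6357) = (8 - 3200 - 2*40*1638)*(1/6357) = (8 - 3200 - 131040)*(1/6357) = -134232*1/6357 = -44744/2119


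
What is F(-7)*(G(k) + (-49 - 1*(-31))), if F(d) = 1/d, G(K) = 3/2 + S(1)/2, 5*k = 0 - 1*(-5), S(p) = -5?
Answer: 19/7 ≈ 2.7143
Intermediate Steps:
k = 1 (k = (0 - 1*(-5))/5 = (0 + 5)/5 = (⅕)*5 = 1)
G(K) = -1 (G(K) = 3/2 - 5/2 = -1)
F(-7)*(G(k) + (-49 - 1*(-31))) = (-1 + (-49 - 1*(-31)))/(-7) = -(-1 + (-49 + 31))/7 = -(-1 - 18)/7 = -⅐*(-19) = 19/7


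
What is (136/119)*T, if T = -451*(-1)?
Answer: 3608/7 ≈ 515.43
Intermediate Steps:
T = 451
(136/119)*T = (136/119)*451 = (136*(1/119))*451 = (8/7)*451 = 3608/7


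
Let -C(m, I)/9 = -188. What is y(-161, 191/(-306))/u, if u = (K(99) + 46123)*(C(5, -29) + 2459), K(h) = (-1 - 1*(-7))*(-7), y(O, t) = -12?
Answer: -12/191282231 ≈ -6.2735e-8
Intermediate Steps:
C(m, I) = 1692 (C(m, I) = -9*(-188) = 1692)
K(h) = -42 (K(h) = (-1 + 7)*(-7) = 6*(-7) = -42)
u = 191282231 (u = (-42 + 46123)*(1692 + 2459) = 46081*4151 = 191282231)
y(-161, 191/(-306))/u = -12/191282231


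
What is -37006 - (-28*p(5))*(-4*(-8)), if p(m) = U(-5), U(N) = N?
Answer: -41486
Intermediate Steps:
p(m) = -5
-37006 - (-28*p(5))*(-4*(-8)) = -37006 - (-28*(-5))*(-4*(-8)) = -37006 - 140*32 = -37006 - 1*4480 = -37006 - 4480 = -41486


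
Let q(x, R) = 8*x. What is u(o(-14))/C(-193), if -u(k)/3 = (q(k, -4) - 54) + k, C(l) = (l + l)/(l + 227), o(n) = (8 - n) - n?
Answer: 13770/193 ≈ 71.347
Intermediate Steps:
o(n) = 8 - 2*n
C(l) = 2*l/(227 + l) (C(l) = (2*l)/(227 + l) = 2*l/(227 + l))
u(k) = 162 - 27*k (u(k) = -3*((8*k - 54) + k) = -3*((-54 + 8*k) + k) = -3*(-54 + 9*k) = 162 - 27*k)
u(o(-14))/C(-193) = (162 - 27*(8 - 2*(-14)))/((2*(-193)/(227 - 193))) = (162 - 27*(8 + 28))/((2*(-193)/34)) = (162 - 27*36)/((2*(-193)*(1/34))) = (162 - 972)/(-193/17) = -810*(-17/193) = 13770/193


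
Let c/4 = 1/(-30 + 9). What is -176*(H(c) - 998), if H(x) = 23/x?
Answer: 196900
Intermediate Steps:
c = -4/21 (c = 4/(-30 + 9) = 4/(-21) = 4*(-1/21) = -4/21 ≈ -0.19048)
-176*(H(c) - 998) = -176*(23/(-4/21) - 998) = -176*(23*(-21/4) - 998) = -176*(-483/4 - 998) = -176*(-4475/4) = 196900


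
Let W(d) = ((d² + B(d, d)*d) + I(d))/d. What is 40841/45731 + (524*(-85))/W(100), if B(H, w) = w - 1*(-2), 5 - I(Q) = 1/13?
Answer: -329648612697/1501485923 ≈ -219.55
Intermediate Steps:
I(Q) = 64/13 (I(Q) = 5 - 1/13 = 64/13)
B(H, w) = 2 + w (B(H, w) = w + 2 = 2 + w)
W(d) = (64/13 + d² + d*(2 + d))/d (W(d) = ((d² + (2 + d)*d) + 64/13)/d = ((d² + d*(2 + d)) + 64/13)/d = (64/13 + d² + d*(2 + d))/d)
40841/45731 + (524*(-85))/W(100) = 40841/45731 + (524*(-85))/(2 + 2*100 + (64/13)/100) = 40841*(1/45731) - 44540/(2 + 200 + (64/13)*(1/100)) = 40841/45731 - 44540/(2 + 200 + 16/325) = 40841/45731 - 44540/65666/325 = 40841/45731 - 44540*325/65666 = 40841/45731 - 7237750/32833 = -329648612697/1501485923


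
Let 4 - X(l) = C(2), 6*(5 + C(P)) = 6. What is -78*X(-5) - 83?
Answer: -707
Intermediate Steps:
C(P) = -4 (C(P) = -5 + (⅙)*6 = -5 + 1 = -4)
X(l) = 8 (X(l) = 4 - 1*(-4) = 4 + 4 = 8)
-78*X(-5) - 83 = -78*8 - 83 = -624 - 83 = -707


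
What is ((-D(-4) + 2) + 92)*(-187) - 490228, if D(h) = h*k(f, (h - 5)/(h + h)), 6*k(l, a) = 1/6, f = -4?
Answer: -4570441/9 ≈ -5.0783e+5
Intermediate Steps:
k(l, a) = 1/36 (k(l, a) = (⅙)/6 = (⅙)*(⅙) = 1/36)
D(h) = h/36 (D(h) = h*(1/36) = h/36)
((-D(-4) + 2) + 92)*(-187) - 490228 = ((-(-4)/36 + 2) + 92)*(-187) - 490228 = ((-1*(-⅑) + 2) + 92)*(-187) - 490228 = ((⅑ + 2) + 92)*(-187) - 490228 = (19/9 + 92)*(-187) - 490228 = (847/9)*(-187) - 490228 = -158389/9 - 490228 = -4570441/9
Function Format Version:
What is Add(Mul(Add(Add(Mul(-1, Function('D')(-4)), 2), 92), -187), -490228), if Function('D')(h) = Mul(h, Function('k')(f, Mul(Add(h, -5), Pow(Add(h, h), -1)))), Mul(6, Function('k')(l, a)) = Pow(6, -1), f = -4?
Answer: Rational(-4570441, 9) ≈ -5.0783e+5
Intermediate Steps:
Function('k')(l, a) = Rational(1, 36) (Function('k')(l, a) = Mul(Rational(1, 6), Pow(6, -1)) = Mul(Rational(1, 6), Rational(1, 6)) = Rational(1, 36))
Function('D')(h) = Mul(Rational(1, 36), h) (Function('D')(h) = Mul(h, Rational(1, 36)) = Mul(Rational(1, 36), h))
Add(Mul(Add(Add(Mul(-1, Function('D')(-4)), 2), 92), -187), -490228) = Add(Mul(Add(Add(Mul(-1, Mul(Rational(1, 36), -4)), 2), 92), -187), -490228) = Add(Mul(Add(Add(Mul(-1, Rational(-1, 9)), 2), 92), -187), -490228) = Add(Mul(Add(Add(Rational(1, 9), 2), 92), -187), -490228) = Add(Mul(Add(Rational(19, 9), 92), -187), -490228) = Add(Mul(Rational(847, 9), -187), -490228) = Add(Rational(-158389, 9), -490228) = Rational(-4570441, 9)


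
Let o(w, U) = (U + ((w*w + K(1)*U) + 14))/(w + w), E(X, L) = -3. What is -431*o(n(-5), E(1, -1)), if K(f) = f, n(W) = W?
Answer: 14223/10 ≈ 1422.3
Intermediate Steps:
o(w, U) = (14 + w**2 + 2*U)/(2*w) (o(w, U) = (U + ((w*w + 1*U) + 14))/(w + w) = (U + ((w**2 + U) + 14))/((2*w)) = (U + ((U + w**2) + 14))*(1/(2*w)) = (U + (14 + U + w**2))*(1/(2*w)) = (14 + w**2 + 2*U)*(1/(2*w)) = (14 + w**2 + 2*U)/(2*w))
-431*o(n(-5), E(1, -1)) = -431*(7 - 3 + (1/2)*(-5)**2)/(-5) = -(-431)*(7 - 3 + (1/2)*25)/5 = -(-431)*(7 - 3 + 25/2)/5 = -(-431)*33/(5*2) = -431*(-33/10) = 14223/10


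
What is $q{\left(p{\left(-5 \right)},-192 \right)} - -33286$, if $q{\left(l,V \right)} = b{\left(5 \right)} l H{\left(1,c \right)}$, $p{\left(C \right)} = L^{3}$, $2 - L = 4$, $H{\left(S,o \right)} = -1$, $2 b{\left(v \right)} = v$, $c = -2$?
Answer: $33306$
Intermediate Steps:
$b{\left(v \right)} = \frac{v}{2}$
$L = -2$ ($L = 2 - 4 = -2$)
$p{\left(C \right)} = -8$ ($p{\left(C \right)} = \left(-2\right)^{3} = -8$)
$q{\left(l,V \right)} = - \frac{5 l}{2}$ ($q{\left(l,V \right)} = \frac{1}{2} \cdot 5 l \left(-1\right) = \frac{5 l}{2} \left(-1\right) = - \frac{5 l}{2}$)
$q{\left(p{\left(-5 \right)},-192 \right)} - -33286 = \left(- \frac{5}{2}\right) \left(-8\right) - -33286 = 20 + 33286 = 33306$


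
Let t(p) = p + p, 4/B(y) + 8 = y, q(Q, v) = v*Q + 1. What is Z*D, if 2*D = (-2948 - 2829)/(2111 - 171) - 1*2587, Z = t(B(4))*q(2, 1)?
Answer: 15073671/1940 ≈ 7769.9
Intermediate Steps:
q(Q, v) = 1 + Q*v (q(Q, v) = Q*v + 1 = 1 + Q*v)
B(y) = 4/(-8 + y)
t(p) = 2*p
Z = -6 (Z = (2*(4/(-8 + 4)))*(1 + 2*1) = (2*(4/(-4)))*(1 + 2) = (2*(4*(-¼)))*3 = (2*(-1))*3 = -2*3 = -6)
D = -5024557/3880 (D = ((-2948 - 2829)/(2111 - 171) - 1*2587)/2 = (-5777/1940 - 2587)/2 = (½)*(-5024557/1940) = -5024557/3880 ≈ -1295.0)
Z*D = -6*(-5024557/3880) = 15073671/1940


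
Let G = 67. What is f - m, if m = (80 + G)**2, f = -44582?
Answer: -66191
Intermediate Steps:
m = 21609 (m = (80 + 67)**2 = 147**2 = 21609)
f - m = -44582 - 1*21609 = -44582 - 21609 = -66191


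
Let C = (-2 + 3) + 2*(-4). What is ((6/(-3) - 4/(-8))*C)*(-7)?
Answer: -147/2 ≈ -73.500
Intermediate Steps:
C = -7 (C = 1 - 8 = -7)
((6/(-3) - 4/(-8))*C)*(-7) = ((6/(-3) - 4/(-8))*(-7))*(-7) = ((6*(-1/3) - 4*(-1/8))*(-7))*(-7) = ((-2 + 1/2)*(-7))*(-7) = -3/2*(-7)*(-7) = (21/2)*(-7) = -147/2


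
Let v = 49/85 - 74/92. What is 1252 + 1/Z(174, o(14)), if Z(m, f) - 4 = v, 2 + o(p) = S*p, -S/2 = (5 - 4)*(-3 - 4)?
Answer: 18469658/14749 ≈ 1252.3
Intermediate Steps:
S = 14 (S = -2*(5 - 4)*(-3 - 4) = -2*(-7) = 14)
o(p) = -2 + 14*p
v = -891/3910 (v = 49*(1/85) - 74*1/92 = 49/85 - 37/46 = -891/3910 ≈ -0.22788)
Z(m, f) = 14749/3910 (Z(m, f) = 4 - 891/3910 = 14749/3910)
1252 + 1/Z(174, o(14)) = 1252 + 1/(14749/3910) = 1252 + 3910/14749 = 18469658/14749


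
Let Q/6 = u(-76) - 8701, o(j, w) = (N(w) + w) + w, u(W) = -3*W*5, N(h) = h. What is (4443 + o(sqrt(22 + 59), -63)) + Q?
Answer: -41112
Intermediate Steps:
u(W) = -15*W
o(j, w) = 3*w (o(j, w) = (w + w) + w = 2*w + w = 3*w)
Q = -45366 (Q = 6*(-15*(-76) - 8701) = 6*(1140 - 8701) = 6*(-7561) = -45366)
(4443 + o(sqrt(22 + 59), -63)) + Q = (4443 + 3*(-63)) - 45366 = (4443 - 189) - 45366 = 4254 - 45366 = -41112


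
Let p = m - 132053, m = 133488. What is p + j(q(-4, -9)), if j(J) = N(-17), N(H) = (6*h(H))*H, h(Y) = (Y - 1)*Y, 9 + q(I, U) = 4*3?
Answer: -29777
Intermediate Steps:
q(I, U) = 3 (q(I, U) = -9 + 4*3 = -9 + 12 = 3)
h(Y) = Y*(-1 + Y) (h(Y) = (-1 + Y)*Y = Y*(-1 + Y))
N(H) = 6*H**2*(-1 + H) (N(H) = (6*(H*(-1 + H)))*H = (6*H*(-1 + H))*H = 6*H**2*(-1 + H))
j(J) = -31212 (j(J) = 6*(-17)**2*(-1 - 17) = 6*289*(-18) = -31212)
p = 1435 (p = 133488 - 132053 = 1435)
p + j(q(-4, -9)) = 1435 - 31212 = -29777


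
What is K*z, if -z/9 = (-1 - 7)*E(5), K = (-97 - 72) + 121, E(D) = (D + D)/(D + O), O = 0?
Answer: -6912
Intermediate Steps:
E(D) = 2 (E(D) = (D + D)/(D + 0) = (2*D)/D = 2)
K = -48 (K = -169 + 121 = -48)
z = 144 (z = -9*(-1 - 7)*2 = -(-72)*2 = -9*(-16) = 144)
K*z = -48*144 = -6912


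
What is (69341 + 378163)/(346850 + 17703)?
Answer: 447504/364553 ≈ 1.2275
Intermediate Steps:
(69341 + 378163)/(346850 + 17703) = 447504/364553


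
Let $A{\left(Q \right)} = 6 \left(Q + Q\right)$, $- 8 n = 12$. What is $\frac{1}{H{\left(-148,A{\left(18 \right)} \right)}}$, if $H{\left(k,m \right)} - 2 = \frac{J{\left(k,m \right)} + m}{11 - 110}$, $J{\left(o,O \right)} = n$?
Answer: $-6$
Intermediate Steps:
$n = - \frac{3}{2}$ ($n = \left(- \frac{1}{8}\right) 12 = - \frac{3}{2} \approx -1.5$)
$J{\left(o,O \right)} = - \frac{3}{2}$
$A{\left(Q \right)} = 12 Q$ ($A{\left(Q \right)} = 6 \cdot 2 Q = 12 Q$)
$H{\left(k,m \right)} = \frac{133}{66} - \frac{m}{99}$ ($H{\left(k,m \right)} = 2 + \frac{- \frac{3}{2} + m}{11 - 110} = 2 + \frac{- \frac{3}{2} + m}{-99} = 2 + \left(- \frac{3}{2} + m\right) \left(- \frac{1}{99}\right) = 2 - \left(- \frac{1}{66} + \frac{m}{99}\right) = \frac{133}{66} - \frac{m}{99}$)
$\frac{1}{H{\left(-148,A{\left(18 \right)} \right)}} = \frac{1}{\frac{133}{66} - \frac{12 \cdot 18}{99}} = \frac{1}{\frac{133}{66} - \frac{24}{11}} = \frac{1}{- \frac{1}{6}} = -6$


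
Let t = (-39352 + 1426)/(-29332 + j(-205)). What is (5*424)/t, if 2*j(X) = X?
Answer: 3466730/2107 ≈ 1645.3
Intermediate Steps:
j(X) = X/2
t = 8428/6541 (t = (-39352 + 1426)/(-29332 + (½)*(-205)) = -37926/(-29332 - 205/2) = -37926/(-58869/2) = -37926*(-2/58869) = 8428/6541 ≈ 1.2885)
(5*424)/t = (5*424)/(8428/6541) = 2120*(6541/8428) = 3466730/2107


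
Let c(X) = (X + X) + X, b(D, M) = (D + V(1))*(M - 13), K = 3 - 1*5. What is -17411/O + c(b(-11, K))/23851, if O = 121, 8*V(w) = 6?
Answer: -1660855799/11543884 ≈ -143.87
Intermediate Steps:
V(w) = 3/4 (V(w) = (1/8)*6 = 3/4)
K = -2 (K = 3 - 5 = -2)
b(D, M) = (-13 + M)*(3/4 + D) (b(D, M) = (D + 3/4)*(M - 13) = (3/4 + D)*(-13 + M) = (-13 + M)*(3/4 + D))
c(X) = 3*X (c(X) = 2*X + X = 3*X)
-17411/O + c(b(-11, K))/23851 = -17411/121 + (3*(-39/4 - 13*(-11) + (3/4)*(-2) - 11*(-2)))/23851 = -17411*1/121 + (3*(-39/4 + 143 - 3/2 + 22))*(1/23851) = -17411/121 + (3*(615/4))*(1/23851) = -17411/121 + (1845/4)*(1/23851) = -17411/121 + 1845/95404 = -1660855799/11543884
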